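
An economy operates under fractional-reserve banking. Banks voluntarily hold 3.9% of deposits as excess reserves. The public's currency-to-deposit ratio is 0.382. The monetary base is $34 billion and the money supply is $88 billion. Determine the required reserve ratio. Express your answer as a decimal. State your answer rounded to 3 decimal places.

0.113

Using m = M/MB = 88/34 ≈ 2.588235. Since m = (1 + c)/(c + rr + e), the denominator satisfies c + rr + e = (1 + c)/m = (1 + 0.382) / 2.588235 ≈ 0.533955.
With c = 0.382 and e = 0.039, the required reserve ratio is 0.533955 − 0.382 − 0.039 = 0.112955.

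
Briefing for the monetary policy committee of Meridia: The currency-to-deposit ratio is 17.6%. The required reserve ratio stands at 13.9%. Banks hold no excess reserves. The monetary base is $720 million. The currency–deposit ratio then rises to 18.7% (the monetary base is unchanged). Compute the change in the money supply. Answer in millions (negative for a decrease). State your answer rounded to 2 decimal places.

Initially m₁ = (1 + 0.176) / (0.139 + 0.176) ≈ 3.733333, so M₁ = 3.733333 × 720 ≈ 2687.9998 million.
After the change m₂ = (1 + 0.187) / (0.139 + 0.187) ≈ 3.641104, so M₂ = 3.641104 × 720 ≈ 2621.5949 million.
ΔM = M₂ − M₁ = 2621.5949 − 2687.9998 = -66.4049 million.

-66.40 million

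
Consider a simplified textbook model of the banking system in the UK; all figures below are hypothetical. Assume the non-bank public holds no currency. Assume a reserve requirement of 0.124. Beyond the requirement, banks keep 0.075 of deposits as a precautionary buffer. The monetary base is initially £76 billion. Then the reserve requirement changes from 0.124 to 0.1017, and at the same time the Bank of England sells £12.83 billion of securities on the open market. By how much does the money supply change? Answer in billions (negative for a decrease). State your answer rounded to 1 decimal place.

Before: m₁ = 1 / (0.124 + 0.075) ≈ 5.0251, MB₁ = 76, so M₁ = 5.0251 × 76 = 381.9076 billion.
After: m₂ = 1 / (0.1017 + 0.075) ≈ 5.6593, MB₂ = 76 − 12.83 = 63.17, so M₂ = 5.6593 × 63.17 ≈ 357.498 billion.
ΔM = M₂ − M₁ = 357.498 − 381.9076 = -24.4096 billion.

-24.4 billion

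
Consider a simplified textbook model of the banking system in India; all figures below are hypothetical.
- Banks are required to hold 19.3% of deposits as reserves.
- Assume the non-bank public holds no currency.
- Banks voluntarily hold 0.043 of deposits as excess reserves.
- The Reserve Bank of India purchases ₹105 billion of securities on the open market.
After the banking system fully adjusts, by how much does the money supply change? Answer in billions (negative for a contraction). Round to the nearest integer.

₹445 billion

The money multiplier is m = 1 / (rr + e) = 1 / (0.193 + 0.043) ≈ 4.2373.
The purchase adds 105 billion of base, so ΔM = m × ΔMB = 4.2373 × (+105) = 444.9165 billion.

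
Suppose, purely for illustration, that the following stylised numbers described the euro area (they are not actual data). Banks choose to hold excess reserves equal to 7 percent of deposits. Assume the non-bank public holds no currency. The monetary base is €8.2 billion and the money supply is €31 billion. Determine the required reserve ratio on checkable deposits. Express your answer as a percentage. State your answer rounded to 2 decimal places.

Using m = M/MB = 31/8.2 ≈ 3.780488. Since m = (1 + c)/(c + rr + e), the denominator satisfies c + rr + e = (1 + c)/m = (1 + 0) / 3.780488 ≈ 0.264516.
With c = 0 and e = 0.07, the required reserve ratio on checkable deposits is 0.264516 − 0 − 0.07 = 0.194516.

19.45%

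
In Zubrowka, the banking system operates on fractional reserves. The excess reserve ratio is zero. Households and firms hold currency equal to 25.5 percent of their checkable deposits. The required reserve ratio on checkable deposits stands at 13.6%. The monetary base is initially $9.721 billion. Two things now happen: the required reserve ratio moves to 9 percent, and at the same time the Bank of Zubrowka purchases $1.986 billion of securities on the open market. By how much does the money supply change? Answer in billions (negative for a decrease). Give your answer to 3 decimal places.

$11.385 billion

Before: m₁ = (1 + 0.255) / (0.136 + 0.255) ≈ 3.209719, MB₁ = 9.721, so M₁ = 3.209719 × 9.721 ≈ 31.2017 billion.
After: m₂ = (1 + 0.255) / (0.09 + 0.255) ≈ 3.637681, MB₂ = 9.721 + 1.986 = 11.707, so M₂ = 3.637681 × 11.707 ≈ 42.5863 billion.
ΔM = M₂ − M₁ = 42.5863 − 31.2017 = 11.3846 billion.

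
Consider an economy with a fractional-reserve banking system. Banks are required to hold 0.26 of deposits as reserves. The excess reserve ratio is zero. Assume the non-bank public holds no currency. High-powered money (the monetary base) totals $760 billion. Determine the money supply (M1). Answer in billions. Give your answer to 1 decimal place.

$2923.1 billion

With no currency drain or excess reserves, the money multiplier is m = 1/rr = 1/0.26 ≈ 3.84615.
Money supply M = m × MB = 3.84615 × 760 = 2923.074 billion.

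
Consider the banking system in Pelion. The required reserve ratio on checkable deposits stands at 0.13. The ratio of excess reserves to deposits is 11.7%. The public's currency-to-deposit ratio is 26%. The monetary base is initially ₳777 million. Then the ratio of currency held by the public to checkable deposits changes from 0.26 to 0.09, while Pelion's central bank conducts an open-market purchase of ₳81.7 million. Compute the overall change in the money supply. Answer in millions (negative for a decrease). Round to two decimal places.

Before: m₁ = (1 + 0.26) / (0.13 + 0.117 + 0.26) ≈ 2.485207, MB₁ = 777, so M₁ = 2.485207 × 777 ≈ 1931.0058 million.
After: m₂ = (1 + 0.09) / (0.13 + 0.117 + 0.09) ≈ 3.234421, MB₂ = 777 + 81.7 = 858.7, so M₂ = 3.234421 × 858.7 ≈ 2777.3973 million.
ΔM = M₂ − M₁ = 2777.3973 − 1931.0058 = 846.3915 million.

₳846.39 million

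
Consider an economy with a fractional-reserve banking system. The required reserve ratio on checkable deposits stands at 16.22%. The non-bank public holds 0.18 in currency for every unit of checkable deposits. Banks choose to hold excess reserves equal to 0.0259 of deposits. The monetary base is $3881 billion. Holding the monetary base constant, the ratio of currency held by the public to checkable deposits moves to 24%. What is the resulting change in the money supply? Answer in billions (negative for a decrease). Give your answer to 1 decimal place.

Initially m₁ = (1 + 0.18) / (0.1622 + 0.0259 + 0.18) ≈ 3.205651, so M₁ = 3.205651 × 3881 ≈ 12441.1315 billion.
After the change m₂ = (1 + 0.24) / (0.1622 + 0.0259 + 0.24) ≈ 2.896520, so M₂ = 2.896520 × 3881 ≈ 11241.3941 billion.
ΔM = M₂ − M₁ = 11241.3941 − 12441.1315 = -1199.7374 billion.

-1199.7 billion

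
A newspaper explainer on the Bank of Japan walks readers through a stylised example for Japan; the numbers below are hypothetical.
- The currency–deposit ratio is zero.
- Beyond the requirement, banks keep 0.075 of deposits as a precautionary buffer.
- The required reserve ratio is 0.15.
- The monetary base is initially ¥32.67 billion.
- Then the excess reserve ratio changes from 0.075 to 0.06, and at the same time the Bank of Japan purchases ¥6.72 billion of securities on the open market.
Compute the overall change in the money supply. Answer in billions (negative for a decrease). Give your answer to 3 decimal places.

Before: m₁ = 1 / (0.15 + 0.075) ≈ 4.444444, MB₁ = 32.67, so M₁ = 4.444444 × 32.67 ≈ 145.2 billion.
After: m₂ = 1 / (0.15 + 0.06) ≈ 4.761905, MB₂ = 32.67 + 6.72 = 39.39, so M₂ = 4.761905 × 39.39 ≈ 187.5714 billion.
ΔM = M₂ − M₁ = 187.5714 − 145.2 = 42.3714 billion.

¥42.371 billion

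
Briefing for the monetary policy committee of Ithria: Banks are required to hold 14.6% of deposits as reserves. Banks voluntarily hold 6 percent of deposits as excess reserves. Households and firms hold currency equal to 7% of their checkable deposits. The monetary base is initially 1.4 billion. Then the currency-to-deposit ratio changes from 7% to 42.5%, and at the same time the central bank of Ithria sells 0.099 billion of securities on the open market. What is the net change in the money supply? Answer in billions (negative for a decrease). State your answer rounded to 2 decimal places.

Before: m₁ = (1 + 0.07) / (0.146 + 0.06 + 0.07) ≈ 3.8768, MB₁ = 1.4, so M₁ = 3.8768 × 1.4 ≈ 5.4275 billion.
After: m₂ = (1 + 0.425) / (0.146 + 0.06 + 0.425) ≈ 2.2583, MB₂ = 1.4 − 0.099 = 1.301, so M₂ = 2.2583 × 1.301 ≈ 2.938 billion.
ΔM = M₂ − M₁ = 2.938 − 5.4275 = -2.4895 billion.

-2.49 billion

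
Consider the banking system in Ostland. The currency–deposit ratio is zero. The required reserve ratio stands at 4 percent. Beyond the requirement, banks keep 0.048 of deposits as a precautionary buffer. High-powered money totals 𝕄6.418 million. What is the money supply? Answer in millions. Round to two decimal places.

The money multiplier is m = 1 / (rr + e) = 1 / (0.04 + 0.048) ≈ 11.3636.
So M = m × MB = 11.3636 × 6.418 ≈ 72.9316 million.

𝕄72.93 million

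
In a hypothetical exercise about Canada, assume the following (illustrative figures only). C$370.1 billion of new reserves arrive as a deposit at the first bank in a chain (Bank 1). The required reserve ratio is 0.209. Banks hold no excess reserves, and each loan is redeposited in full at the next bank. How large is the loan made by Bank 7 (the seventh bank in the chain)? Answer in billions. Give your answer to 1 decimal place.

Each bank lends a fraction (1 − rr) = 0.7910 of the deposit it receives, so Bank 7 receives 370.1·0.7910^6 and lends 370.1·0.7910^7 ≈ 71.7058 billion.

C$71.7 billion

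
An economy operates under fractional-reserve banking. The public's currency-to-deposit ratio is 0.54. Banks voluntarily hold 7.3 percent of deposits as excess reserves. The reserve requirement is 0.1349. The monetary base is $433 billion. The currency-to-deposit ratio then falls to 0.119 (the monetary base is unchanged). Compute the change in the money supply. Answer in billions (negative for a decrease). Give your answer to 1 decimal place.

Initially m₁ = (1 + 0.54) / (0.1349 + 0.073 + 0.54) ≈ 2.05910, so M₁ = 2.05910 × 433 = 891.5903 billion.
After the change m₂ = (1 + 0.119) / (0.1349 + 0.073 + 0.119) ≈ 3.42307, so M₂ = 3.42307 × 433 ≈ 1482.1893 billion.
ΔM = M₂ − M₁ = 1482.1893 − 891.5903 = 590.599 billion.

$590.6 billion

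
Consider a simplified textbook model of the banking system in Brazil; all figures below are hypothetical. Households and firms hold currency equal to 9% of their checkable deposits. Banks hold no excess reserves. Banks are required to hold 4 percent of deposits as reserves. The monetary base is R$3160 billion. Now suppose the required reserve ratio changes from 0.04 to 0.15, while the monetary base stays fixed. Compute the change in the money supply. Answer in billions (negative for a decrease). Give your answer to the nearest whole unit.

Initially m₁ = (1 + 0.09) / (0.04 + 0.09) ≈ 8.38462, so M₁ = 8.38462 × 3160 = 26495.3992 billion.
After the change m₂ = (1 + 0.09) / (0.15 + 0.09) ≈ 4.54167, so M₂ = 4.54167 × 3160 = 14351.6772 billion.
ΔM = M₂ − M₁ = 14351.6772 − 26495.3992 = -12143.722 billion.

-12144 billion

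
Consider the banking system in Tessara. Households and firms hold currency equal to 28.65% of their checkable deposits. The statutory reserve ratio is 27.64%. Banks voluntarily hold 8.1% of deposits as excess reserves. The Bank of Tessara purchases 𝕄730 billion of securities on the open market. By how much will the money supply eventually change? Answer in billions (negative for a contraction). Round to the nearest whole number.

𝕄1459 billion

The money multiplier is m = (1 + c) / (rr + e + c) = (1 + 0.2865) / (0.2764 + 0.081 + 0.2865) ≈ 1.9980.
The purchase adds 730 billion of base, so ΔM = m × ΔMB = 1.9980 × (+730) = 1458.54 billion.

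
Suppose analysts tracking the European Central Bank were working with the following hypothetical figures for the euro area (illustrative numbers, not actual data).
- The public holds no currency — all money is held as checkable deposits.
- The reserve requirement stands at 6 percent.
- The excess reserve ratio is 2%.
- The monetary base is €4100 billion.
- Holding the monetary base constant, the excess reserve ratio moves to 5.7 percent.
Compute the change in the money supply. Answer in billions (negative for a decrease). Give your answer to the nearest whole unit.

Initially m₁ = 1 / (0.06 + 0.02) = 12.5, so M₁ = 12.5 × 4100 = 51250 billion.
After the change m₂ = 1 / (0.06 + 0.057) ≈ 8.54701, so M₂ = 8.54701 × 4100 = 35042.741 billion.
ΔM = M₂ − M₁ = 35042.741 − 51250 = -16207.259 billion.

-16207 billion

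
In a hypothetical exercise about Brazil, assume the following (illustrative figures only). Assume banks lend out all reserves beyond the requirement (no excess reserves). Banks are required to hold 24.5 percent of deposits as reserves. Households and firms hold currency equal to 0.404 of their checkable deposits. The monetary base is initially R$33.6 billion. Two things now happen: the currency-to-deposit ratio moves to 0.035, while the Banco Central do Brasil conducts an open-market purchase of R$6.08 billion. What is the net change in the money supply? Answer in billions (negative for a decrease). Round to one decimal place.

R$74.0 billion

Before: m₁ = (1 + 0.404) / (0.245 + 0.404) ≈ 2.1633, MB₁ = 33.6, so M₁ = 2.1633 × 33.6 ≈ 72.6869 billion.
After: m₂ = (1 + 0.035) / (0.245 + 0.035) ≈ 3.6964, MB₂ = 33.6 + 6.08 = 39.68, so M₂ = 3.6964 × 39.68 ≈ 146.6732 billion.
ΔM = M₂ − M₁ = 146.6732 − 72.6869 = 73.9863 billion.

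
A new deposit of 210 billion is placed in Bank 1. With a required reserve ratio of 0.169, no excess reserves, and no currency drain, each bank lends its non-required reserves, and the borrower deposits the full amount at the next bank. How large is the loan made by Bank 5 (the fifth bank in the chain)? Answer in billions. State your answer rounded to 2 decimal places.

83.22 billion

Each bank lends a fraction (1 − rr) = 0.8310 of the deposit it receives, so Bank 5 receives 210·0.8310^4 and lends 210·0.8310^5 ≈ 83.2194 billion.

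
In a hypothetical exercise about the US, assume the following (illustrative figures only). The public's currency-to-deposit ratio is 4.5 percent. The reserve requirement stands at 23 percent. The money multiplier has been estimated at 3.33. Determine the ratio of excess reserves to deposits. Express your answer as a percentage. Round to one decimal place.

Using m = 3.33. Since m = (1 + c)/(c + rr + e), the denominator satisfies c + rr + e = (1 + c)/m = (1 + 0.045) / 3.33 ≈ 0.313814.
With c = 0.045 and rr = 0.23, the ratio of excess reserves to deposits is 0.313814 − 0.045 − 0.23 = 0.038814.

3.9%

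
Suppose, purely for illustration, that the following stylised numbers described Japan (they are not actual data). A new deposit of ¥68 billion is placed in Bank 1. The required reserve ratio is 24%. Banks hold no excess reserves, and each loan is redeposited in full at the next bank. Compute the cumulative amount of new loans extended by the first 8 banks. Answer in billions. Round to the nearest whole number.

¥191 billion

Bank i lends (1 − rr)^i of the original deposit: Bank 1 lends 68·0.7600 = 51.6800, Bank 2 lends 68·0.7600² = 39.2768, and so on.
Summing a geometric series: total = 68·[0.7600·(1 − 0.7600^8) / (1 − 0.7600)] ≈ 191.3660 billion.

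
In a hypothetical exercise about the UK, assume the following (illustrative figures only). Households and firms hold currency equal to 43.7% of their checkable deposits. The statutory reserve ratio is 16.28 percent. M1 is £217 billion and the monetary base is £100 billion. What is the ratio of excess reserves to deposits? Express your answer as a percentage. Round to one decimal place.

Using m = M/MB = 217/100 = 2.170000. Since m = (1 + c)/(c + rr + e), the denominator satisfies c + rr + e = (1 + c)/m = (1 + 0.437) / 2.170000 ≈ 0.662212.
With c = 0.437 and rr = 0.1628, the ratio of excess reserves to deposits is 0.662212 − 0.437 − 0.1628 = 0.062412.

6.2%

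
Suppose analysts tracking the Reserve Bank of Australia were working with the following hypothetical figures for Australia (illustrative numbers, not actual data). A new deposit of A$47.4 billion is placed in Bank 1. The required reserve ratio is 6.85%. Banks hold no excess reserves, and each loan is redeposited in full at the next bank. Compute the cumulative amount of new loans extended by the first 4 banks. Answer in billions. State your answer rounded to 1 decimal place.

A$159.3 billion

Bank i lends (1 − rr)^i of the original deposit: Bank 1 lends 47.4·0.9315 = 44.1531, Bank 2 lends 47.4·0.9315² ≈ 41.1286, and so on.
Summing a geometric series: total = 47.4·[0.9315·(1 − 0.9315^4) / (1 − 0.9315)] ≈ 159.2800 billion.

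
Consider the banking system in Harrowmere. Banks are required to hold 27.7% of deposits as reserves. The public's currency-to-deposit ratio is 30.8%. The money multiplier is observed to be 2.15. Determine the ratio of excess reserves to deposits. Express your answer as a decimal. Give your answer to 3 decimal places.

Using m = 2.15. Since m = (1 + c)/(c + rr + e), the denominator satisfies c + rr + e = (1 + c)/m = (1 + 0.308) / 2.15 ≈ 0.608372.
With c = 0.308 and rr = 0.277, the ratio of excess reserves to deposits is 0.608372 − 0.308 − 0.277 = 0.023372.

0.023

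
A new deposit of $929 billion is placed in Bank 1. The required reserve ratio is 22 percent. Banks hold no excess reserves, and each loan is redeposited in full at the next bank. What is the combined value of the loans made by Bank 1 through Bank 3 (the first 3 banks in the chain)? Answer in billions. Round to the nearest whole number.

$1731 billion

Bank i lends (1 − rr)^i of the original deposit: Bank 1 lends 929·0.7800 = 724.6200, Bank 2 lends 929·0.7800² = 565.2036, and so on.
Summing a geometric series: total = 929·[0.7800·(1 − 0.7800^3) / (1 − 0.7800)] ≈ 1730.6824 billion.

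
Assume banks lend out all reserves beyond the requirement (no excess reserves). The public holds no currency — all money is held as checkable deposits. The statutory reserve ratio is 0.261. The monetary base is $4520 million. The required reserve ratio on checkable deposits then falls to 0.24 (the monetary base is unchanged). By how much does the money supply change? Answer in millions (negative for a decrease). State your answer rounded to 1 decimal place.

Initially m₁ = 1 / (0.261) ≈ 3.831418, so M₁ = 3.831418 × 4520 ≈ 17318.0094 million.
After the change m₂ = 1 / (0.24) ≈ 4.166667, so M₂ = 4.166667 × 4520 ≈ 18833.3348 million.
ΔM = M₂ − M₁ = 18833.3348 − 17318.0094 = 1515.3254 million.

$1515.3 million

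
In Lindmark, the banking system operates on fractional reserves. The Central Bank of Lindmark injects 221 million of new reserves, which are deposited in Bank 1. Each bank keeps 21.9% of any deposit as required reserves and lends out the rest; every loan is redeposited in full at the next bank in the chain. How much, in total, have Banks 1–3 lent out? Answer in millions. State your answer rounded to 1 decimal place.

412.7 million

Bank i lends (1 − rr)^i of the original deposit: Bank 1 lends 221·0.7810 = 172.6010, Bank 2 lends 221·0.7810² ≈ 134.8014, and so on.
Summing a geometric series: total = 221·[0.7810·(1 − 0.7810^3) / (1 − 0.7810)] ≈ 412.6823 million.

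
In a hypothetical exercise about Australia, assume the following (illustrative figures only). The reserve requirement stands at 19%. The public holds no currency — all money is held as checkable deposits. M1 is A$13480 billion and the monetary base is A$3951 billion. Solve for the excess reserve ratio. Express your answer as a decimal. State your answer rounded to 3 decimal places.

Using m = M/MB = 13480/3951 ≈ 3.411794. Since m = (1 + c)/(c + rr + e), the denominator satisfies c + rr + e = (1 + c)/m = (1 + 0) / 3.411794 ≈ 0.293101.
With c = 0 and rr = 0.19, the excess reserve ratio is 0.293101 − 0 − 0.19 = 0.103101.

0.103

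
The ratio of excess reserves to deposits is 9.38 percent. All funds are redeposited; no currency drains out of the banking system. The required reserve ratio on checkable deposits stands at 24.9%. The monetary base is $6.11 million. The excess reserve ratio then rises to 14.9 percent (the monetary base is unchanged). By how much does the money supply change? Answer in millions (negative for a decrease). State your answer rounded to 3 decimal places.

Initially m₁ = 1 / (0.249 + 0.0938) ≈ 2.91715, so M₁ = 2.91715 × 6.11 ≈ 17.8238 million.
After the change m₂ = 1 / (0.249 + 0.149) ≈ 2.51256, so M₂ = 2.51256 × 6.11 ≈ 15.3517 million.
ΔM = M₂ − M₁ = 15.3517 − 17.8238 = -2.4721 million.

-2.472 million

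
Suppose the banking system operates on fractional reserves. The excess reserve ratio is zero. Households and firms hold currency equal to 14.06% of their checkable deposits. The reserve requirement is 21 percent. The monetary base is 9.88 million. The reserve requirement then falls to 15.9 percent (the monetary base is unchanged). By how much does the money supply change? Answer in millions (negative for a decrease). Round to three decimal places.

Initially m₁ = (1 + 0.1406) / (0.21 + 0.1406) ≈ 3.25328, so M₁ = 3.25328 × 9.88 ≈ 32.1424 million.
After the change m₂ = (1 + 0.1406) / (0.159 + 0.1406) ≈ 3.80708, so M₂ = 3.80708 × 9.88 ≈ 37.614 million.
ΔM = M₂ − M₁ = 37.614 − 32.1424 = 5.4716 million.

5.472 million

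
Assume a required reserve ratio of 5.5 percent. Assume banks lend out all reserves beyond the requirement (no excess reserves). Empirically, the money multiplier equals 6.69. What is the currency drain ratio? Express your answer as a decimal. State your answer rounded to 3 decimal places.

0.111

Using m = 6.69. From m = (1 + c)/(c + rr + e), rearranging gives 1 + c = m·(c + rr + e), so c·(1 − m) = m·(rr + e) − 1.
Hence c = [m·(rr + e) − 1]/(1 − m) = [6.69 × (0.055 + 0) − 1] / (1 − 6.69) ≈ 0.111081.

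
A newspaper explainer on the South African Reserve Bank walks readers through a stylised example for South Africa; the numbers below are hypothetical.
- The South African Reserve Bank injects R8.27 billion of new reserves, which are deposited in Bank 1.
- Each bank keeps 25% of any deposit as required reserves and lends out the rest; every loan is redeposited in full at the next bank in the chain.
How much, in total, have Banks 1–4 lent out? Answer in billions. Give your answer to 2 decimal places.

R16.96 billion

Bank i lends (1 − rr)^i of the original deposit: Bank 1 lends 8.27·0.7500 = 6.2025, Bank 2 lends 8.27·0.7500² ≈ 4.6519, and so on.
Summing a geometric series: total = 8.27·[0.7500·(1 − 0.7500^4) / (1 − 0.7500)] ≈ 16.9600 billion.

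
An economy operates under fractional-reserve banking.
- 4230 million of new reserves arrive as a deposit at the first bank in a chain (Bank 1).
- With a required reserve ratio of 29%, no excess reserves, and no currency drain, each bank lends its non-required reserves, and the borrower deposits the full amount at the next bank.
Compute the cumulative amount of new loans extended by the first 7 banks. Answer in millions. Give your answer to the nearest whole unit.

Bank i lends (1 − rr)^i of the original deposit: Bank 1 lends 4230·0.7100 = 3003.3000, Bank 2 lends 4230·0.7100² = 2132.3430, and so on.
Summing a geometric series: total = 4230·[0.7100·(1 − 0.7100^7) / (1 − 0.7100)] ≈ 9414.2974 million.

9414 million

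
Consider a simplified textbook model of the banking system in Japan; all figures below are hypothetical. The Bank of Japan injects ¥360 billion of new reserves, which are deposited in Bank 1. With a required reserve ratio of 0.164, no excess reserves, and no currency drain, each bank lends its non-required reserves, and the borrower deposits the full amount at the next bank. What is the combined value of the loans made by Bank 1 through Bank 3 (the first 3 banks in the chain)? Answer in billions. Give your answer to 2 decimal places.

Bank i lends (1 − rr)^i of the original deposit: Bank 1 lends 360·0.8360 = 300.9600, Bank 2 lends 360·0.8360² ≈ 251.6026, and so on.
Summing a geometric series: total = 360·[0.8360·(1 − 0.8360^3) / (1 − 0.8360)] ≈ 762.9023 billion.

¥762.90 billion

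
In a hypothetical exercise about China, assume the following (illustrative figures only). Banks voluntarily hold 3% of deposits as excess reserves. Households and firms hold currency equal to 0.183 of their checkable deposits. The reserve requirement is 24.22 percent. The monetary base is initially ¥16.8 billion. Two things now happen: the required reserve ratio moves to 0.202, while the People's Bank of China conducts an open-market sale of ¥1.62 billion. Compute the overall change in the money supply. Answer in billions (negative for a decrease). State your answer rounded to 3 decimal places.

-0.389 billion

Before: m₁ = (1 + 0.183) / (0.2422 + 0.03 + 0.183) ≈ 2.598858, MB₁ = 16.8, so M₁ = 2.598858 × 16.8 ≈ 43.6608 billion.
After: m₂ = (1 + 0.183) / (0.202 + 0.03 + 0.183) ≈ 2.850602, MB₂ = 16.8 − 1.62 = 15.18, so M₂ = 2.850602 × 15.18 ≈ 43.2721 billion.
ΔM = M₂ − M₁ = 43.2721 − 43.6608 = -0.3887 billion.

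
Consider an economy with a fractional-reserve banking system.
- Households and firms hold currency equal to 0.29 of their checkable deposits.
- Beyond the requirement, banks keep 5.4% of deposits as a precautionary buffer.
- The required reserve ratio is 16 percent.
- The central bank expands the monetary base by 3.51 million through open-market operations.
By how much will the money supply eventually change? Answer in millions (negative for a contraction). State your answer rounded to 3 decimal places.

8.984 million

The money multiplier is m = (1 + c) / (rr + e + c) = (1 + 0.29) / (0.16 + 0.054 + 0.29) ≈ 2.55952.
The purchase adds 3.51 million of base, so ΔM = m × ΔMB = 2.55952 × (+3.51) ≈ 8.9839 million.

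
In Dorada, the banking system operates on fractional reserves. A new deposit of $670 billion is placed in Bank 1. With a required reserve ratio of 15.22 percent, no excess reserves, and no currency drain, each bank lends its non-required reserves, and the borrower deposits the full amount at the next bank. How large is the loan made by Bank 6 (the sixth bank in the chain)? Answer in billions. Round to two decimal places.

Each bank lends a fraction (1 − rr) = 0.8478 of the deposit it receives, so Bank 6 receives 670·0.8478^5 and lends 670·0.8478^6 ≈ 248.7913 billion.

$248.79 billion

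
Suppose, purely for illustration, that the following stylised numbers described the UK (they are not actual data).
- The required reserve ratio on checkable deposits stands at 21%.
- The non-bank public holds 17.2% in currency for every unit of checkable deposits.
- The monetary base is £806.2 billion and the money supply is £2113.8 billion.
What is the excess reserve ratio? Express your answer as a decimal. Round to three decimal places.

0.065

Using m = M/MB = 2113.8/806.2 ≈ 2.621930. Since m = (1 + c)/(c + rr + e), the denominator satisfies c + rr + e = (1 + c)/m = (1 + 0.172) / 2.621930 ≈ 0.446999.
With c = 0.172 and rr = 0.21, the excess reserve ratio is 0.446999 − 0.172 − 0.21 = 0.064999.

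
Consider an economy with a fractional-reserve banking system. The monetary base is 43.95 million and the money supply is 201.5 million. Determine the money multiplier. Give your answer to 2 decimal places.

4.58

The money multiplier is m = M / MB = 201.5 / 43.95 ≈ 4.58476.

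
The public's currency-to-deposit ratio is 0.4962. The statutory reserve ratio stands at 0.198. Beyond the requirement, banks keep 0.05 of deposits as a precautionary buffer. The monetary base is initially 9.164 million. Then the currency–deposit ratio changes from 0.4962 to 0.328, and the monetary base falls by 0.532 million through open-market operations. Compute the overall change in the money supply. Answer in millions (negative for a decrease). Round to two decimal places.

1.48 million

Before: m₁ = (1 + 0.4962) / (0.198 + 0.05 + 0.4962) ≈ 2.0105, MB₁ = 9.164, so M₁ = 2.0105 × 9.164 ≈ 18.4242 million.
After: m₂ = (1 + 0.328) / (0.198 + 0.05 + 0.328) ≈ 2.3056, MB₂ = 9.164 − 0.532 = 8.632, so M₂ = 2.3056 × 8.632 ≈ 19.9019 million.
ΔM = M₂ − M₁ = 19.9019 − 18.4242 = 1.4777 million.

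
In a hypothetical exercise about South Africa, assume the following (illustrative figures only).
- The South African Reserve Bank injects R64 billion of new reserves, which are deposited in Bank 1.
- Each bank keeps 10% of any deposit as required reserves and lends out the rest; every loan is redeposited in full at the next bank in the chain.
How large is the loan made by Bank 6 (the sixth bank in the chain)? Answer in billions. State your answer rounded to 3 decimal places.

Each bank lends a fraction (1 − rr) = 0.9000 of the deposit it receives, so Bank 6 receives 64·0.9000^5 and lends 64·0.9000^6 ≈ 34.0122 billion.

R34.012 billion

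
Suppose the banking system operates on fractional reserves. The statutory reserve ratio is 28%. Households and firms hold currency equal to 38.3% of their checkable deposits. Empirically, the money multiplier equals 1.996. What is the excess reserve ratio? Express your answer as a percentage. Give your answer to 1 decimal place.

Using m = 1.996. Since m = (1 + c)/(c + rr + e), the denominator satisfies c + rr + e = (1 + c)/m = (1 + 0.383) / 1.996 ≈ 0.692886.
With c = 0.383 and rr = 0.28, the excess reserve ratio is 0.692886 − 0.383 − 0.28 = 0.029886.

3.0%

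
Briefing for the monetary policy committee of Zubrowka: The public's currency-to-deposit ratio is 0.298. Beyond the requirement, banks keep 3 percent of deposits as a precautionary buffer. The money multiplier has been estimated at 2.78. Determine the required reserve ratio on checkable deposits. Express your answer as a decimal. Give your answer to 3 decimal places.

0.139

Using m = 2.78. Since m = (1 + c)/(c + rr + e), the denominator satisfies c + rr + e = (1 + c)/m = (1 + 0.298) / 2.78 ≈ 0.466906.
With c = 0.298 and e = 0.03, the required reserve ratio on checkable deposits is 0.466906 − 0.298 − 0.03 = 0.138906.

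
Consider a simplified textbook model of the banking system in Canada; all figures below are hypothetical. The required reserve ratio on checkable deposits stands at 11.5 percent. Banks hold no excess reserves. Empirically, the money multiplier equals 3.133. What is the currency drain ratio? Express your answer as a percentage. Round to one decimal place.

Using m = 3.133. From m = (1 + c)/(c + rr + e), rearranging gives 1 + c = m·(c + rr + e), so c·(1 − m) = m·(rr + e) − 1.
Hence c = [m·(rr + e) − 1]/(1 − m) = [3.133 × (0.115 + 0) − 1] / (1 − 3.133) ≈ 0.299909.

30.0%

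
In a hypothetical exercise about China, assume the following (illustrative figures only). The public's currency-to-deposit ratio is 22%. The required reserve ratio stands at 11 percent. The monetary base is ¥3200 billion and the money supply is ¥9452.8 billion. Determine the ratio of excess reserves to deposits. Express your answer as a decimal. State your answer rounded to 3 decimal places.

0.083

Using m = M/MB = 9452.8/3200 = 2.954000. Since m = (1 + c)/(c + rr + e), the denominator satisfies c + rr + e = (1 + c)/m = (1 + 0.22) / 2.954000 ≈ 0.412999.
With c = 0.22 and rr = 0.11, the ratio of excess reserves to deposits is 0.412999 − 0.22 − 0.11 = 0.082999.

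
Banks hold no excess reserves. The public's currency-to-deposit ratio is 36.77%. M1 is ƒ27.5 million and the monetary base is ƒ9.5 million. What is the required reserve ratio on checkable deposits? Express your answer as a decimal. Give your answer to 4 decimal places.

0.1048

Using m = M/MB = 27.5/9.5 ≈ 2.894737. Since m = (1 + c)/(c + rr + e), the denominator satisfies c + rr + e = (1 + c)/m = (1 + 0.3677) / 2.894737 ≈ 0.472478.
With c = 0.3677 and e = 0, the required reserve ratio on checkable deposits is 0.472478 − 0.3677 − 0 = 0.104778.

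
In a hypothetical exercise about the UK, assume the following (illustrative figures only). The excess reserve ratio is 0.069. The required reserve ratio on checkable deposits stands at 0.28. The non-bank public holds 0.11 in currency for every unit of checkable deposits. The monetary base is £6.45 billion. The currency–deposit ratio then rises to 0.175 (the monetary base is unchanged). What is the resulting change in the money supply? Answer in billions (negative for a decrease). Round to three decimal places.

-1.135 billion

Initially m₁ = (1 + 0.11) / (0.28 + 0.069 + 0.11) ≈ 2.41830, so M₁ = 2.41830 × 6.45 ≈ 15.598 billion.
After the change m₂ = (1 + 0.175) / (0.28 + 0.069 + 0.175) ≈ 2.24237, so M₂ = 2.24237 × 6.45 ≈ 14.4633 billion.
ΔM = M₂ − M₁ = 14.4633 − 15.598 = -1.1347 billion.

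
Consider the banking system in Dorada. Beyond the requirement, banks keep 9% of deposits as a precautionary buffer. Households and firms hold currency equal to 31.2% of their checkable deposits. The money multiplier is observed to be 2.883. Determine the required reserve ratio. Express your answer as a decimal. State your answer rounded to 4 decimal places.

0.0531

Using m = 2.883. Since m = (1 + c)/(c + rr + e), the denominator satisfies c + rr + e = (1 + c)/m = (1 + 0.312) / 2.883 ≈ 0.455082.
With c = 0.312 and e = 0.09, the required reserve ratio is 0.455082 − 0.312 − 0.09 = 0.053082.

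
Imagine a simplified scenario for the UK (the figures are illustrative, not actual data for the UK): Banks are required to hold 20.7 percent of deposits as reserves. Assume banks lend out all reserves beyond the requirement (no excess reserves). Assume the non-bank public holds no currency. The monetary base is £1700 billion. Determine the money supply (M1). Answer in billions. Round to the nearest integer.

£8213 billion

With no currency drain or excess reserves, the money multiplier is m = 1/rr = 1/0.207 ≈ 4.83092.
Money supply M = m × MB = 4.83092 × 1700 = 8212.564 billion.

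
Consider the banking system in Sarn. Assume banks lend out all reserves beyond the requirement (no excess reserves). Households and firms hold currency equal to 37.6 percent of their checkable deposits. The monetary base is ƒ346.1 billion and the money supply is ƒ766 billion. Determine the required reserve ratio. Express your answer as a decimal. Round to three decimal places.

0.246

Using m = M/MB = 766/346.1 ≈ 2.213233. Since m = (1 + c)/(c + rr + e), the denominator satisfies c + rr + e = (1 + c)/m = (1 + 0.376) / 2.213233 ≈ 0.621715.
With c = 0.376 and e = 0, the required reserve ratio is 0.621715 − 0.376 − 0 = 0.245715.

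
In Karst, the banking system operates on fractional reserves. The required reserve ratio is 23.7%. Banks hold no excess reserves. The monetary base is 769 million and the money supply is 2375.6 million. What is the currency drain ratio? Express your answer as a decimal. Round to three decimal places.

Using m = M/MB = 2375.6/769 ≈ 3.089207. From m = (1 + c)/(c + rr + e), rearranging gives 1 + c = m·(c + rr + e), so c·(1 − m) = m·(rr + e) − 1.
Hence c = [m·(rr + e) − 1]/(1 − m) = [3.089207 × (0.237 + 0) − 1] / (1 − 3.089207) ≈ 0.128210.

0.128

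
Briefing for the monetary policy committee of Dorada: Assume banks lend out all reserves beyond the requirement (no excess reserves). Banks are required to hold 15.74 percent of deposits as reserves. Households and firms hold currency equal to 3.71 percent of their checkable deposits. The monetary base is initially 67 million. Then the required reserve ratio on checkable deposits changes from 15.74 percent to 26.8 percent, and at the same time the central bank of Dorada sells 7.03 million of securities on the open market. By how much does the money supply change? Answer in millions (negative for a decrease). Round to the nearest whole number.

Before: m₁ = (1 + 0.0371) / (0.1574 + 0.0371) ≈ 5.3321, MB₁ = 67, so M₁ = 5.3321 × 67 = 357.2507 million.
After: m₂ = (1 + 0.0371) / (0.268 + 0.0371) ≈ 3.3992, MB₂ = 67 − 7.03 = 59.97, so M₂ = 3.3992 × 59.97 ≈ 203.85 million.
ΔM = M₂ − M₁ = 203.85 − 357.2507 = -153.4007 million.

-153 million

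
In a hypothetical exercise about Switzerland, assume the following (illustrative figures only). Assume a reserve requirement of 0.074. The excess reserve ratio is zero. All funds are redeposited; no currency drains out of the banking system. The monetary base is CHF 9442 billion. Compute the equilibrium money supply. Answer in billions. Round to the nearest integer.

With no currency drain or excess reserves, the money multiplier is m = 1/rr = 1/0.074 ≈ 13.51351.
Money supply M = m × MB = 13.51351 × 9442 ≈ 127594.5614 billion.

CHF 127595 billion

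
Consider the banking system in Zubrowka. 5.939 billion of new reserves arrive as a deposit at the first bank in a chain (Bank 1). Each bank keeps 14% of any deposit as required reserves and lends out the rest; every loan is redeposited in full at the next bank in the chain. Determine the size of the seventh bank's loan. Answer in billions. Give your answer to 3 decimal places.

Each bank lends a fraction (1 − rr) = 0.8600 of the deposit it receives, so Bank 7 receives 5.939·0.8600^6 and lends 5.939·0.8600^7 ≈ 2.0663 billion.

2.066 billion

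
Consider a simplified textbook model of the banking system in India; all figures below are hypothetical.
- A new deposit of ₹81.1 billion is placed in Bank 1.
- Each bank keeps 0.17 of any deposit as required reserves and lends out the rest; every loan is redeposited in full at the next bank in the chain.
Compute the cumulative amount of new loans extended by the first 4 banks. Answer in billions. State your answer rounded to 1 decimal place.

Bank i lends (1 − rr)^i of the original deposit: Bank 1 lends 81.1·0.8300 = 67.3130, Bank 2 lends 81.1·0.8300² ≈ 55.8698, and so on.
Summing a geometric series: total = 81.1·[0.8300·(1 − 0.8300^4) / (1 − 0.8300)] ≈ 208.0434 billion.

₹208.0 billion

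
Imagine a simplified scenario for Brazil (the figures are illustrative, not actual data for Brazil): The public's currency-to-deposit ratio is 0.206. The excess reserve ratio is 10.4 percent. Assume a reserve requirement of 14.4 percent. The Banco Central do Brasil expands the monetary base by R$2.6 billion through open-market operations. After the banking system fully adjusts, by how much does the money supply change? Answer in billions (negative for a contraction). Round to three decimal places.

R$6.907 billion

The money multiplier is m = (1 + c) / (rr + e + c) = (1 + 0.206) / (0.144 + 0.104 + 0.206) ≈ 2.65639.
The purchase adds 2.6 billion of base, so ΔM = m × ΔMB = 2.65639 × (+2.6) ≈ 6.9066 billion.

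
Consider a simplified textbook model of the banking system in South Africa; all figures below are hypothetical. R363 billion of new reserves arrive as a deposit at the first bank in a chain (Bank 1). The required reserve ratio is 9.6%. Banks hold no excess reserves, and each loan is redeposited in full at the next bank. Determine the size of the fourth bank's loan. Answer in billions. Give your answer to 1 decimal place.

R242.4 billion

Each bank lends a fraction (1 − rr) = 0.9040 of the deposit it receives, so Bank 4 receives 363·0.9040^3 and lends 363·0.9040^4 ≈ 242.4266 billion.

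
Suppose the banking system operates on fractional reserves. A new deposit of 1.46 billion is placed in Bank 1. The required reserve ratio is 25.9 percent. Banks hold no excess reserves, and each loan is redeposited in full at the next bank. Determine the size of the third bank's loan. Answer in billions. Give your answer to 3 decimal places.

0.594 billion

Each bank lends a fraction (1 − rr) = 0.7410 of the deposit it receives, so Bank 3 receives 1.46·0.7410^2 and lends 1.46·0.7410^3 ≈ 0.5940 billion.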